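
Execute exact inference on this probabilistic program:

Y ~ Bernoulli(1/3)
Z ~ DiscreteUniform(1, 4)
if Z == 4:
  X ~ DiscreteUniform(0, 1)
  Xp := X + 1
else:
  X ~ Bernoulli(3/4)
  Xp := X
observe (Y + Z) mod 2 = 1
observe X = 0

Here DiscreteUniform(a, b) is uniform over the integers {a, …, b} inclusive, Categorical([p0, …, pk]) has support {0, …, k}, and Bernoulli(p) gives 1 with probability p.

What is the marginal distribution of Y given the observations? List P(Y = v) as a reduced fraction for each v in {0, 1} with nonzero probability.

P(Y=0) = 4/7, P(Y=1) = 3/7

Enumerate traces; 4 have nonzero weight after conditioning:
  (Y=0, Z=1, X=0) weight 1/24
  (Y=0, Z=3, X=0) weight 1/24
  (Y=1, Z=2, X=0) weight 1/48
  (Y=1, Z=4, X=0) weight 1/24
Group by Y:
  weight(Y=0) = 1/12
  weight(Y=1) = 1/16
Total weight = 1/12 + 1/16 = 7/48
P(Y=0 | obs) = 1/12 / 7/48 = 4/7
P(Y=1 | obs) = 1/16 / 7/48 = 3/7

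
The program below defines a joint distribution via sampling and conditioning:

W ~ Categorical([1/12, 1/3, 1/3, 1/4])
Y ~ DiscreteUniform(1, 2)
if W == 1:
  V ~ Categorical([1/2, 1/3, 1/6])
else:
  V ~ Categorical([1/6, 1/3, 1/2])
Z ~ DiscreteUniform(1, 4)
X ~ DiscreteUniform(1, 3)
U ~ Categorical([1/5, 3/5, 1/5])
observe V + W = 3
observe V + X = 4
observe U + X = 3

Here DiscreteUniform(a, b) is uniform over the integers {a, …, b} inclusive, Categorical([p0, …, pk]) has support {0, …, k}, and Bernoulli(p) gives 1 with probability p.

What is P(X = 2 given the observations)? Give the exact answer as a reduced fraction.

P(X = 2 | obs) = 3/5

Enumerate traces; 16 have nonzero weight after conditioning:
  (W=1, Y=1, V=2, Z=1, X=2, U=1) weight 1/720
  (W=1, Y=1, V=2, Z=2, X=2, U=1) weight 1/720
  (W=1, Y=1, V=2, Z=3, X=2, U=1) weight 1/720
  (W=1, Y=1, V=2, Z=4, X=2, U=1) weight 1/720
  (W=1, Y=2, V=2, Z=1, X=2, U=1) weight 1/720
  (W=1, Y=2, V=2, Z=2, X=2, U=1) weight 1/720
  (W=1, Y=2, V=2, Z=3, X=2, U=1) weight 1/720
  (W=1, Y=2, V=2, Z=4, X=2, U=1) weight 1/720
  (W=2, Y=1, V=1, Z=1, X=3, U=0) weight 1/1080
  … 7 more
Group by X:
  weight(X=2) = 1/90
  weight(X=3) = 1/135
Total weight = 1/90 + 1/135 = 1/54
P(X=2 | obs) = 1/90 / 1/54 = 3/5
P(X=3 | obs) = 1/135 / 1/54 = 2/5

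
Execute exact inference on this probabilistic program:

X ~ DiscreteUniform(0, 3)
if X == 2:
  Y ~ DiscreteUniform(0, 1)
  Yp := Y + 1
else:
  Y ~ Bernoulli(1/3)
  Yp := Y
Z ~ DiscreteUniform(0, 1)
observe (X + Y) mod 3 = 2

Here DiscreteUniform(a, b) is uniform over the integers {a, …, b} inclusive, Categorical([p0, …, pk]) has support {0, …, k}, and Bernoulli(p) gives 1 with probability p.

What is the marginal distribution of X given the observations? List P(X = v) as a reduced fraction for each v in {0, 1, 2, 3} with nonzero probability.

P(X=1) = 2/5, P(X=2) = 3/5

Enumerate traces; 4 have nonzero weight after conditioning:
  (X=1, Y=1, Z=0) weight 1/24
  (X=1, Y=1, Z=1) weight 1/24
  (X=2, Y=0, Z=0) weight 1/16
  (X=2, Y=0, Z=1) weight 1/16
Group by X:
  weight(X=1) = 1/12
  weight(X=2) = 1/8
Total weight = 1/12 + 1/8 = 5/24
P(X=1 | obs) = 1/12 / 5/24 = 2/5
P(X=2 | obs) = 1/8 / 5/24 = 3/5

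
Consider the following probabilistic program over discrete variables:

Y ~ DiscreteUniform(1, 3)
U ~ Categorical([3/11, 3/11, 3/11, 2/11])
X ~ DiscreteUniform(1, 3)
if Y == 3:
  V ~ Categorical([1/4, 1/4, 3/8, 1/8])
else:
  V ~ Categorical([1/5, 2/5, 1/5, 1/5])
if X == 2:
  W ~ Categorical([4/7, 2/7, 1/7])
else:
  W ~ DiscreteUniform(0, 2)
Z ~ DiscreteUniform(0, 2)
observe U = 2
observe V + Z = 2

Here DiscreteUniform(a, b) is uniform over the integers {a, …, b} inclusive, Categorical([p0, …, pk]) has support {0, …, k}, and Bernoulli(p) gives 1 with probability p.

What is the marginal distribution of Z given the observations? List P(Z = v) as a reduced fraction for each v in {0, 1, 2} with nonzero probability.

Enumerate traces; 81 have nonzero weight after conditioning:
  (Y=1, U=2, X=1, V=0, W=0, Z=2) weight 1/1485
  (Y=1, U=2, X=1, V=0, W=1, Z=2) weight 1/1485
  (Y=1, U=2, X=1, V=0, W=2, Z=2) weight 1/1485
  (Y=1, U=2, X=1, V=1, W=0, Z=1) weight 2/1485
  (Y=1, U=2, X=1, V=1, W=1, Z=1) weight 2/1485
  (Y=1, U=2, X=1, V=1, W=2, Z=1) weight 2/1485
  (Y=1, U=2, X=1, V=2, W=0, Z=0) weight 1/1485
  (Y=1, U=2, X=1, V=2, W=1, Z=0) weight 1/1485
  … 73 more
Group by Z:
  weight(Z=0) = 31/1320
  weight(Z=1) = 7/220
  weight(Z=2) = 13/660
Total weight = 31/1320 + 7/220 + 13/660 = 3/40
P(Z=0 | obs) = 31/1320 / 3/40 = 31/99
P(Z=1 | obs) = 7/220 / 3/40 = 14/33
P(Z=2 | obs) = 13/660 / 3/40 = 26/99

P(Z=0) = 31/99, P(Z=1) = 14/33, P(Z=2) = 26/99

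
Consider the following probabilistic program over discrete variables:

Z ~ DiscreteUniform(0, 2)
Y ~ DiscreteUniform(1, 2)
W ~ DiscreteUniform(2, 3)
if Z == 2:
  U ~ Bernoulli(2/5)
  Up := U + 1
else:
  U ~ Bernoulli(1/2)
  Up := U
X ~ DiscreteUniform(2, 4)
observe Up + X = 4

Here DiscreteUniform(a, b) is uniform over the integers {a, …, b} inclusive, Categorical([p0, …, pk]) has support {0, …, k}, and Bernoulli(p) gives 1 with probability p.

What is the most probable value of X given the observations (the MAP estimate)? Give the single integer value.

argmax_v P(X = v | obs) = 3

Enumerate traces; 24 have nonzero weight after conditioning:
  (Z=0, Y=1, W=2, U=0, X=4) weight 1/72
  (Z=0, Y=1, W=2, U=1, X=3) weight 1/72
  (Z=0, Y=1, W=3, U=0, X=4) weight 1/72
  (Z=0, Y=1, W=3, U=1, X=3) weight 1/72
  (Z=0, Y=2, W=2, U=0, X=4) weight 1/72
  (Z=0, Y=2, W=2, U=1, X=3) weight 1/72
  (Z=0, Y=2, W=3, U=0, X=4) weight 1/72
  (Z=0, Y=2, W=3, U=1, X=3) weight 1/72
  (Z=2, Y=1, W=2, U=1, X=2) weight 1/90
  … 15 more
Group by X:
  weight(X=2) = 2/45
  weight(X=3) = 8/45
  weight(X=4) = 1/9
Total weight = 2/45 + 8/45 + 1/9 = 1/3
P(X=2 | obs) = 2/45 / 1/3 = 2/15
P(X=3 | obs) = 8/45 / 1/3 = 8/15
P(X=4 | obs) = 1/9 / 1/3 = 1/3
argmax = 3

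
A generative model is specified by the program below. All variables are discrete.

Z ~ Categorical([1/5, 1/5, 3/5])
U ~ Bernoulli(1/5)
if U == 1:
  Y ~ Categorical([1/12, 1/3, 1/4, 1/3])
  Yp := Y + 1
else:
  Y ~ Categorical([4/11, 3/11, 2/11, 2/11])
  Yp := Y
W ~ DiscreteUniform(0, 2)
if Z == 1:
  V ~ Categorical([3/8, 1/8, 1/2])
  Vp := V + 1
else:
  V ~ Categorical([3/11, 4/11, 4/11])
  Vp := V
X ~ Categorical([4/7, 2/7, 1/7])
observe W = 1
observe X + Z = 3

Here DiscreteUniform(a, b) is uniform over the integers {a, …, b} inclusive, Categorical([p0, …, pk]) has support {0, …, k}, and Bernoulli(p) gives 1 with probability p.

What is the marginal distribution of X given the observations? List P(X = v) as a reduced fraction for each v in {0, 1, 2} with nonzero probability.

Enumerate traces; 48 have nonzero weight after conditioning:
  (Z=1, U=0, Y=0, W=1, V=0, X=2) weight 2/1925
  (Z=1, U=0, Y=0, W=1, V=1, X=2) weight 2/5775
  (Z=1, U=0, Y=0, W=1, V=2, X=2) weight 8/5775
  (Z=1, U=0, Y=1, W=1, V=0, X=2) weight 3/3850
  (Z=1, U=0, Y=1, W=1, V=1, X=2) weight 1/3850
  (Z=1, U=0, Y=1, W=1, V=2, X=2) weight 2/1925
  (Z=1, U=0, Y=2, W=1, V=0, X=2) weight 1/1925
  (Z=1, U=0, Y=2, W=1, V=1, X=2) weight 1/5775
  (Z=2, U=0, Y=0, W=1, V=0, X=1) weight 96/21175
  … 39 more
Group by X:
  weight(X=1) = 2/35
  weight(X=2) = 1/105
Total weight = 2/35 + 1/105 = 1/15
P(X=1 | obs) = 2/35 / 1/15 = 6/7
P(X=2 | obs) = 1/105 / 1/15 = 1/7

P(X=1) = 6/7, P(X=2) = 1/7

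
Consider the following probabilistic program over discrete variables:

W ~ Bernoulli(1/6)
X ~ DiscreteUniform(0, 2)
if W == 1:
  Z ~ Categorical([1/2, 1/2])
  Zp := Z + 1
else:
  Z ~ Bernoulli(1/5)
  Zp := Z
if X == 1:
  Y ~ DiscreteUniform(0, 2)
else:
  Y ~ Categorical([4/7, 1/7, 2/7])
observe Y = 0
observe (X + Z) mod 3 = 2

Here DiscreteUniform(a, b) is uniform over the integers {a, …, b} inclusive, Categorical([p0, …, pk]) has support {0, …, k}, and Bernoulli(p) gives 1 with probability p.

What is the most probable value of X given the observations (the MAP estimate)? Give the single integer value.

Enumerate traces; 4 have nonzero weight after conditioning:
  (W=0, X=1, Z=1, Y=0) weight 1/54
  (W=0, X=2, Z=0, Y=0) weight 8/63
  (W=1, X=1, Z=1, Y=0) weight 1/108
  (W=1, X=2, Z=0, Y=0) weight 1/63
Group by X:
  weight(X=1) = 1/36
  weight(X=2) = 1/7
Total weight = 1/36 + 1/7 = 43/252
P(X=1 | obs) = 1/36 / 43/252 = 7/43
P(X=2 | obs) = 1/7 / 43/252 = 36/43
argmax = 2

argmax_v P(X = v | obs) = 2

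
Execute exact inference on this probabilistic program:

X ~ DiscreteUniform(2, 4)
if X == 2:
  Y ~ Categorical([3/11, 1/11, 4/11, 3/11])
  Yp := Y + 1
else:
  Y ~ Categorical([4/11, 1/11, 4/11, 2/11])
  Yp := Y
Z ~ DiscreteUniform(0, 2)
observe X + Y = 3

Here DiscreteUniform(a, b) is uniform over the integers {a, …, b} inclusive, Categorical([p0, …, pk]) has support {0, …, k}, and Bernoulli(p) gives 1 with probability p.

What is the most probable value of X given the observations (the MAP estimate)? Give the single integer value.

Enumerate traces; 6 have nonzero weight after conditioning:
  (X=2, Y=1, Z=0) weight 1/99
  (X=2, Y=1, Z=1) weight 1/99
  (X=2, Y=1, Z=2) weight 1/99
  (X=3, Y=0, Z=0) weight 4/99
  (X=3, Y=0, Z=1) weight 4/99
  (X=3, Y=0, Z=2) weight 4/99
Group by X:
  weight(X=2) = 1/33
  weight(X=3) = 4/33
Total weight = 1/33 + 4/33 = 5/33
P(X=2 | obs) = 1/33 / 5/33 = 1/5
P(X=3 | obs) = 4/33 / 5/33 = 4/5
argmax = 3

argmax_v P(X = v | obs) = 3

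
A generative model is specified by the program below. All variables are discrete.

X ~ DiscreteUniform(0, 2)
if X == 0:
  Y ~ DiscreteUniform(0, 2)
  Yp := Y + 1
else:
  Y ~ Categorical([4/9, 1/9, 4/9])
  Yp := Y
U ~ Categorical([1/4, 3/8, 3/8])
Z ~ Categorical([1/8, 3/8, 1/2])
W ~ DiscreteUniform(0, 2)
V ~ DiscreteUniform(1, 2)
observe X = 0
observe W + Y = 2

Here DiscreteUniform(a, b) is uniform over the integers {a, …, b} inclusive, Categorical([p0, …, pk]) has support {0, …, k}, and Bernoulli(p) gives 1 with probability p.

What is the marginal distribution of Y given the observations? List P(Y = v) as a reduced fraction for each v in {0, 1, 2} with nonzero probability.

P(Y=0) = 1/3, P(Y=1) = 1/3, P(Y=2) = 1/3

Enumerate traces; 54 have nonzero weight after conditioning:
  (X=0, Y=0, U=0, Z=0, W=2, V=1) weight 1/1728
  (X=0, Y=0, U=0, Z=0, W=2, V=2) weight 1/1728
  (X=0, Y=0, U=0, Z=1, W=2, V=1) weight 1/576
  (X=0, Y=0, U=0, Z=1, W=2, V=2) weight 1/576
  (X=0, Y=0, U=0, Z=2, W=2, V=1) weight 1/432
  (X=0, Y=0, U=0, Z=2, W=2, V=2) weight 1/432
  (X=0, Y=0, U=1, Z=0, W=2, V=1) weight 1/1152
  (X=0, Y=0, U=1, Z=0, W=2, V=2) weight 1/1152
  (X=0, Y=1, U=0, Z=0, W=1, V=1) weight 1/1728
  (X=0, Y=2, U=0, Z=0, W=0, V=1) weight 1/1728
  … 44 more
Group by Y:
  weight(Y=0) = 1/27
  weight(Y=1) = 1/27
  weight(Y=2) = 1/27
Total weight = 1/27 + 1/27 + 1/27 = 1/9
P(Y=0 | obs) = 1/27 / 1/9 = 1/3
P(Y=1 | obs) = 1/27 / 1/9 = 1/3
P(Y=2 | obs) = 1/27 / 1/9 = 1/3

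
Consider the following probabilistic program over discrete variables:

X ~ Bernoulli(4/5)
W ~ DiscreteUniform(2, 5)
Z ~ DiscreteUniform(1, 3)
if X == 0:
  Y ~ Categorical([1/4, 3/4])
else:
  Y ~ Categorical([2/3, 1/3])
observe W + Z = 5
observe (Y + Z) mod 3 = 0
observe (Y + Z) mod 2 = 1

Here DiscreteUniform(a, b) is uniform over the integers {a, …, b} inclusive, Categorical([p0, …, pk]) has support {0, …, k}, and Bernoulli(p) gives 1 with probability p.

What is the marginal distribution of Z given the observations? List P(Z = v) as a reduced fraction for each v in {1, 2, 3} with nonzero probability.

P(Z=2) = 5/12, P(Z=3) = 7/12

Enumerate traces; 4 have nonzero weight after conditioning:
  (X=0, W=2, Z=3, Y=0) weight 1/240
  (X=0, W=3, Z=2, Y=1) weight 1/80
  (X=1, W=2, Z=3, Y=0) weight 2/45
  (X=1, W=3, Z=2, Y=1) weight 1/45
Group by Z:
  weight(Z=2) = 5/144
  weight(Z=3) = 7/144
Total weight = 5/144 + 7/144 = 1/12
P(Z=2 | obs) = 5/144 / 1/12 = 5/12
P(Z=3 | obs) = 7/144 / 1/12 = 7/12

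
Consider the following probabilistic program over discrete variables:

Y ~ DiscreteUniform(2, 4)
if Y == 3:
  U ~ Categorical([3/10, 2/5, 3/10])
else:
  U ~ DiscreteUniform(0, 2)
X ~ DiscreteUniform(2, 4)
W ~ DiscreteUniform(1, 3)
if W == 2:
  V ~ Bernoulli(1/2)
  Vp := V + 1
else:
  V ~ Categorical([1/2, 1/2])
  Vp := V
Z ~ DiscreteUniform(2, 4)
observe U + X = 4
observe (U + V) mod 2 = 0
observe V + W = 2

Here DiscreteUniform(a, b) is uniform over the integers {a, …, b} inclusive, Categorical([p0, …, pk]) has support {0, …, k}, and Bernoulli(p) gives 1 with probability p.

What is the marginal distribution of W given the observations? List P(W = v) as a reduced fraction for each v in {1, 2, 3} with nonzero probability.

P(W=1) = 16/45, P(W=2) = 29/45

Enumerate traces; 27 have nonzero weight after conditioning:
  (Y=2, U=0, X=4, W=2, V=0, Z=2) weight 1/486
  (Y=2, U=0, X=4, W=2, V=0, Z=3) weight 1/486
  (Y=2, U=0, X=4, W=2, V=0, Z=4) weight 1/486
  (Y=2, U=1, X=3, W=1, V=1, Z=2) weight 1/486
  (Y=2, U=1, X=3, W=1, V=1, Z=3) weight 1/486
  (Y=2, U=1, X=3, W=1, V=1, Z=4) weight 1/486
  (Y=2, U=2, X=2, W=2, V=0, Z=2) weight 1/486
  (Y=2, U=2, X=2, W=2, V=0, Z=3) weight 1/486
  … 19 more
Group by W:
  weight(W=1) = 8/405
  weight(W=2) = 29/810
Total weight = 8/405 + 29/810 = 1/18
P(W=1 | obs) = 8/405 / 1/18 = 16/45
P(W=2 | obs) = 29/810 / 1/18 = 29/45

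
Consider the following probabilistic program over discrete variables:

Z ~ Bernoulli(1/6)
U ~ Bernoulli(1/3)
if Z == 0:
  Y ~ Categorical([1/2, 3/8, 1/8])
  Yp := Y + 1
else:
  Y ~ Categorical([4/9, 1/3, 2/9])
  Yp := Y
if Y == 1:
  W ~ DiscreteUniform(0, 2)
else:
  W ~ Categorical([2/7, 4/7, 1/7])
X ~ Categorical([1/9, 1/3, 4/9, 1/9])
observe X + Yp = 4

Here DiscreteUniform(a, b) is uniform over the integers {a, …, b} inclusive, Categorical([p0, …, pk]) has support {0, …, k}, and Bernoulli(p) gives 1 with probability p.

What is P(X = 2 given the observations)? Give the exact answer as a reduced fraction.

Enumerate traces; 30 have nonzero weight after conditioning:
  (Z=0, U=0, Y=0, W=0, X=3) weight 5/567
  (Z=0, U=0, Y=0, W=1, X=3) weight 10/567
  (Z=0, U=0, Y=0, W=2, X=3) weight 5/1134
  (Z=0, U=0, Y=1, W=0, X=2) weight 5/162
  (Z=0, U=0, Y=1, W=1, X=2) weight 5/162
  (Z=0, U=0, Y=1, W=2, X=2) weight 5/162
  (Z=0, U=0, Y=2, W=0, X=1) weight 5/756
  (Z=0, U=0, Y=2, W=1, X=1) weight 5/378
  … 22 more
Group by X:
  weight(X=1) = 5/144
  weight(X=2) = 151/972
  weight(X=3) = 17/324
Total weight = 5/144 + 151/972 + 17/324 = 943/3888
P(X=1 | obs) = 5/144 / 943/3888 = 135/943
P(X=2 | obs) = 151/972 / 943/3888 = 604/943
P(X=3 | obs) = 17/324 / 943/3888 = 204/943

P(X = 2 | obs) = 604/943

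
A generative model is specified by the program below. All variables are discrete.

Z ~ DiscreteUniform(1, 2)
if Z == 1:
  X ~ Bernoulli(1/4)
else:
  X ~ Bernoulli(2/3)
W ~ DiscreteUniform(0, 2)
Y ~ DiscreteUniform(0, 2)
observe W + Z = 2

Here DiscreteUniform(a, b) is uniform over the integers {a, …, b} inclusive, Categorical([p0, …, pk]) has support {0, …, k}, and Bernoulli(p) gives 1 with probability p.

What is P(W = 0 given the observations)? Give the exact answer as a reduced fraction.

P(W = 0 | obs) = 1/2

Enumerate traces; 12 have nonzero weight after conditioning:
  (Z=1, X=0, W=1, Y=0) weight 1/24
  (Z=1, X=0, W=1, Y=1) weight 1/24
  (Z=1, X=0, W=1, Y=2) weight 1/24
  (Z=1, X=1, W=1, Y=0) weight 1/72
  (Z=1, X=1, W=1, Y=1) weight 1/72
  (Z=1, X=1, W=1, Y=2) weight 1/72
  (Z=2, X=0, W=0, Y=0) weight 1/54
  (Z=2, X=0, W=0, Y=1) weight 1/54
  … 4 more
Group by W:
  weight(W=0) = 1/6
  weight(W=1) = 1/6
Total weight = 1/6 + 1/6 = 1/3
P(W=0 | obs) = 1/6 / 1/3 = 1/2
P(W=1 | obs) = 1/6 / 1/3 = 1/2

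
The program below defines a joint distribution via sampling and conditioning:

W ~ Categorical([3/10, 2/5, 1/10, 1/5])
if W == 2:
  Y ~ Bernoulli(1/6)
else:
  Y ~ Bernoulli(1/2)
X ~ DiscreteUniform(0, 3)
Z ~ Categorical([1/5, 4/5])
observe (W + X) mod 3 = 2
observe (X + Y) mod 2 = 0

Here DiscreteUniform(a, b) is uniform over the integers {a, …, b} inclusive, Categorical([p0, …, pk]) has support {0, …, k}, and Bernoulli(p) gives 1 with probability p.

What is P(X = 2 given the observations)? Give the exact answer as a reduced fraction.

Enumerate traces; 10 have nonzero weight after conditioning:
  (W=0, Y=0, X=2, Z=0) weight 3/400
  (W=0, Y=0, X=2, Z=1) weight 3/100
  (W=1, Y=1, X=1, Z=0) weight 1/100
  (W=1, Y=1, X=1, Z=1) weight 1/25
  (W=2, Y=0, X=0, Z=0) weight 1/240
  (W=2, Y=0, X=0, Z=1) weight 1/60
  (W=2, Y=1, X=3, Z=0) weight 1/1200
  (W=2, Y=1, X=3, Z=1) weight 1/300
  … 2 more
Group by X:
  weight(X=0) = 1/48
  weight(X=1) = 1/20
  weight(X=2) = 1/16
  weight(X=3) = 1/240
Total weight = 1/48 + 1/20 + 1/16 + 1/240 = 11/80
P(X=0 | obs) = 1/48 / 11/80 = 5/33
P(X=1 | obs) = 1/20 / 11/80 = 4/11
P(X=2 | obs) = 1/16 / 11/80 = 5/11
P(X=3 | obs) = 1/240 / 11/80 = 1/33

P(X = 2 | obs) = 5/11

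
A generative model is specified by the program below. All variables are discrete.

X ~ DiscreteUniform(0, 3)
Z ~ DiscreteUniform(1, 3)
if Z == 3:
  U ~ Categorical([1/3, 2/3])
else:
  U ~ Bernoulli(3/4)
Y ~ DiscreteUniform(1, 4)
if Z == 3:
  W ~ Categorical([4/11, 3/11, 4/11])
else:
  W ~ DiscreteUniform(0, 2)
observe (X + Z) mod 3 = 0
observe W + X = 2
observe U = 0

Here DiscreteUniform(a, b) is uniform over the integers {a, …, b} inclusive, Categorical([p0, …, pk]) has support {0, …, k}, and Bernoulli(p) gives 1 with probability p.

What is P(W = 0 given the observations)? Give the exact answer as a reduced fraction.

P(W = 0 | obs) = 11/38

Enumerate traces; 12 have nonzero weight after conditioning:
  (X=0, Z=3, U=0, Y=1, W=2) weight 1/396
  (X=0, Z=3, U=0, Y=2, W=2) weight 1/396
  (X=0, Z=3, U=0, Y=3, W=2) weight 1/396
  (X=0, Z=3, U=0, Y=4, W=2) weight 1/396
  (X=1, Z=2, U=0, Y=1, W=1) weight 1/576
  (X=1, Z=2, U=0, Y=2, W=1) weight 1/576
  (X=1, Z=2, U=0, Y=3, W=1) weight 1/576
  (X=1, Z=2, U=0, Y=4, W=1) weight 1/576
  (X=2, Z=1, U=0, Y=1, W=0) weight 1/576
  … 3 more
Group by W:
  weight(W=0) = 1/144
  weight(W=1) = 1/144
  weight(W=2) = 1/99
Total weight = 1/144 + 1/144 + 1/99 = 19/792
P(W=0 | obs) = 1/144 / 19/792 = 11/38
P(W=1 | obs) = 1/144 / 19/792 = 11/38
P(W=2 | obs) = 1/99 / 19/792 = 8/19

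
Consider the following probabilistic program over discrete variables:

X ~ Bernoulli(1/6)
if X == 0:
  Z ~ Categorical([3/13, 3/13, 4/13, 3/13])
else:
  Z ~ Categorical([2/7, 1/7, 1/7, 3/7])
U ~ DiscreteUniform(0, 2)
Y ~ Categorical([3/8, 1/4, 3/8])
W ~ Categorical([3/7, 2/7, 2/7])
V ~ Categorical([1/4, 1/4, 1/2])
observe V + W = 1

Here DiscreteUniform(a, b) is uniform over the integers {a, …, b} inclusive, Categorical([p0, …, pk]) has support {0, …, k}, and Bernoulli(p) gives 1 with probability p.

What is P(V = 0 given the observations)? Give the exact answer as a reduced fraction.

Enumerate traces; 144 have nonzero weight after conditioning:
  (X=0, Z=0, U=0, Y=0, W=0, V=1) weight 15/5824
  (X=0, Z=0, U=0, Y=0, W=1, V=0) weight 5/2912
  (X=0, Z=0, U=0, Y=1, W=0, V=1) weight 5/2912
  (X=0, Z=0, U=0, Y=1, W=1, V=0) weight 5/4368
  (X=0, Z=0, U=0, Y=2, W=0, V=1) weight 15/5824
  (X=0, Z=0, U=0, Y=2, W=1, V=0) weight 5/2912
  (X=0, Z=0, U=1, Y=0, W=0, V=1) weight 15/5824
  (X=0, Z=0, U=1, Y=0, W=1, V=0) weight 5/2912
  … 136 more
Group by V:
  weight(V=0) = 1/14
  weight(V=1) = 3/28
Total weight = 1/14 + 3/28 = 5/28
P(V=0 | obs) = 1/14 / 5/28 = 2/5
P(V=1 | obs) = 3/28 / 5/28 = 3/5

P(V = 0 | obs) = 2/5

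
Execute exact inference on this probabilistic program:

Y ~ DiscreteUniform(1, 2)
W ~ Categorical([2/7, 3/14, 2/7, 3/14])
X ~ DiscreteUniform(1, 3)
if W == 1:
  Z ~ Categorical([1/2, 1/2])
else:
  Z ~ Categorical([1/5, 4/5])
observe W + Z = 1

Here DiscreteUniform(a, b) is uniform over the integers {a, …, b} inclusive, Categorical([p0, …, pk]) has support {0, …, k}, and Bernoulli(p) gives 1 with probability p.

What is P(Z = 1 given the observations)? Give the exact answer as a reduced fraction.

P(Z = 1 | obs) = 32/47

Enumerate traces; 12 have nonzero weight after conditioning:
  (Y=1, W=0, X=1, Z=1) weight 4/105
  (Y=1, W=0, X=2, Z=1) weight 4/105
  (Y=1, W=0, X=3, Z=1) weight 4/105
  (Y=1, W=1, X=1, Z=0) weight 1/56
  (Y=1, W=1, X=2, Z=0) weight 1/56
  (Y=1, W=1, X=3, Z=0) weight 1/56
  (Y=2, W=0, X=1, Z=1) weight 4/105
  (Y=2, W=0, X=2, Z=1) weight 4/105
  … 4 more
Group by Z:
  weight(Z=0) = 3/28
  weight(Z=1) = 8/35
Total weight = 3/28 + 8/35 = 47/140
P(Z=0 | obs) = 3/28 / 47/140 = 15/47
P(Z=1 | obs) = 8/35 / 47/140 = 32/47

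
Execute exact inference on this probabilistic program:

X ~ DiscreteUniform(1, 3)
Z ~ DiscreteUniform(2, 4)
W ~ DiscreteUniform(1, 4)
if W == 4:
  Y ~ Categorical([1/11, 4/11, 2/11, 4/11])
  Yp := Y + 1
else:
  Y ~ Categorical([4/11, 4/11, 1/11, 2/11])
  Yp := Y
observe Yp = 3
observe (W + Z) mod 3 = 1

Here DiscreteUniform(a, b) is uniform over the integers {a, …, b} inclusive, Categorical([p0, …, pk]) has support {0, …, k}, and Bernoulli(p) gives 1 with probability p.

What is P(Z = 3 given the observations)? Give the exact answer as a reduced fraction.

P(Z = 3 | obs) = 1/2

Enumerate traces; 12 have nonzero weight after conditioning:
  (X=1, Z=2, W=2, Y=3) weight 1/198
  (X=1, Z=3, W=1, Y=3) weight 1/198
  (X=1, Z=3, W=4, Y=2) weight 1/198
  (X=1, Z=4, W=3, Y=3) weight 1/198
  (X=2, Z=2, W=2, Y=3) weight 1/198
  (X=2, Z=3, W=1, Y=3) weight 1/198
  (X=2, Z=3, W=4, Y=2) weight 1/198
  (X=2, Z=4, W=3, Y=3) weight 1/198
  … 4 more
Group by Z:
  weight(Z=2) = 1/66
  weight(Z=3) = 1/33
  weight(Z=4) = 1/66
Total weight = 1/66 + 1/33 + 1/66 = 2/33
P(Z=2 | obs) = 1/66 / 2/33 = 1/4
P(Z=3 | obs) = 1/33 / 2/33 = 1/2
P(Z=4 | obs) = 1/66 / 2/33 = 1/4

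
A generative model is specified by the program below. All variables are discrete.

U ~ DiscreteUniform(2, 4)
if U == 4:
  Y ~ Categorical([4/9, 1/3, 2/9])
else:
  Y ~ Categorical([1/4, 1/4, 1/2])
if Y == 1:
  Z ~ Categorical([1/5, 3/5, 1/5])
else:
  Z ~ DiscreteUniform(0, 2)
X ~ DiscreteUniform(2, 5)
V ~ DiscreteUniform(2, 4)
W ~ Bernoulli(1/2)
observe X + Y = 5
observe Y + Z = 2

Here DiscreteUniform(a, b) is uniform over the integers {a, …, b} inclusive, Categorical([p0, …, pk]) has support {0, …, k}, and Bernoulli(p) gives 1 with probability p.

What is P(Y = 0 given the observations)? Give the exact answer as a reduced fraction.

P(Y = 0 | obs) = 17/66

Enumerate traces; 54 have nonzero weight after conditioning:
  (U=2, Y=0, Z=2, X=5, V=2, W=0) weight 1/864
  (U=2, Y=0, Z=2, X=5, V=2, W=1) weight 1/864
  (U=2, Y=0, Z=2, X=5, V=3, W=0) weight 1/864
  (U=2, Y=0, Z=2, X=5, V=3, W=1) weight 1/864
  (U=2, Y=0, Z=2, X=5, V=4, W=0) weight 1/864
  (U=2, Y=0, Z=2, X=5, V=4, W=1) weight 1/864
  (U=2, Y=1, Z=1, X=4, V=2, W=0) weight 1/480
  (U=2, Y=1, Z=1, X=4, V=2, W=1) weight 1/480
  (U=2, Y=2, Z=0, X=3, V=2, W=0) weight 1/432
  … 45 more
Group by Y:
  weight(Y=0) = 17/648
  weight(Y=1) = 1/24
  weight(Y=2) = 11/324
Total weight = 17/648 + 1/24 + 11/324 = 11/108
P(Y=0 | obs) = 17/648 / 11/108 = 17/66
P(Y=1 | obs) = 1/24 / 11/108 = 9/22
P(Y=2 | obs) = 11/324 / 11/108 = 1/3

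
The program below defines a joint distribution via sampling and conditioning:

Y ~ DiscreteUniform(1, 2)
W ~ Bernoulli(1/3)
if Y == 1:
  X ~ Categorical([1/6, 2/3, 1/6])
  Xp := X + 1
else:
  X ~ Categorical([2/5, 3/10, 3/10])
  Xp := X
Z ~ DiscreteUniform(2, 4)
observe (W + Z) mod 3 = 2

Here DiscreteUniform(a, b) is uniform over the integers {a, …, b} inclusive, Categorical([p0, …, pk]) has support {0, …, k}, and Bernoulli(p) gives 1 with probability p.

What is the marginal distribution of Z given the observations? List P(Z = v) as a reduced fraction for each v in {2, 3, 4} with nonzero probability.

Enumerate traces; 12 have nonzero weight after conditioning:
  (Y=1, W=0, X=0, Z=2) weight 1/54
  (Y=1, W=0, X=1, Z=2) weight 2/27
  (Y=1, W=0, X=2, Z=2) weight 1/54
  (Y=1, W=1, X=0, Z=4) weight 1/108
  (Y=1, W=1, X=1, Z=4) weight 1/27
  (Y=1, W=1, X=2, Z=4) weight 1/108
  (Y=2, W=0, X=0, Z=2) weight 2/45
  (Y=2, W=0, X=1, Z=2) weight 1/30
  … 4 more
Group by Z:
  weight(Z=2) = 2/9
  weight(Z=4) = 1/9
Total weight = 2/9 + 1/9 = 1/3
P(Z=2 | obs) = 2/9 / 1/3 = 2/3
P(Z=4 | obs) = 1/9 / 1/3 = 1/3

P(Z=2) = 2/3, P(Z=4) = 1/3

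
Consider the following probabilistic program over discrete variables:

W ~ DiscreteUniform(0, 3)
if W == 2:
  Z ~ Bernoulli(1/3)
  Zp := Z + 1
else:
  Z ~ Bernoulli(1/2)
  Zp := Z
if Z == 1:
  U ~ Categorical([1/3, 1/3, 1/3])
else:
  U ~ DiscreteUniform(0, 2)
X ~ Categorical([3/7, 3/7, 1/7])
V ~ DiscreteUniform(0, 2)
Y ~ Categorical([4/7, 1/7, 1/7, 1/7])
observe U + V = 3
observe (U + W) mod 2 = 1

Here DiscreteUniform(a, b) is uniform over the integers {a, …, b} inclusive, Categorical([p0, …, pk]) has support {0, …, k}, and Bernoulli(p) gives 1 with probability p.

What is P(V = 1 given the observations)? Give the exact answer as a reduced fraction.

P(V = 1 | obs) = 1/2

Enumerate traces; 96 have nonzero weight after conditioning:
  (W=0, Z=0, U=1, X=0, V=2, Y=0) weight 1/294
  (W=0, Z=0, U=1, X=0, V=2, Y=1) weight 1/1176
  (W=0, Z=0, U=1, X=0, V=2, Y=2) weight 1/1176
  (W=0, Z=0, U=1, X=0, V=2, Y=3) weight 1/1176
  (W=0, Z=0, U=1, X=1, V=2, Y=0) weight 1/294
  (W=0, Z=0, U=1, X=1, V=2, Y=1) weight 1/1176
  (W=0, Z=0, U=1, X=1, V=2, Y=2) weight 1/1176
  (W=0, Z=0, U=1, X=1, V=2, Y=3) weight 1/1176
  (W=1, Z=0, U=2, X=0, V=1, Y=0) weight 1/294
  … 87 more
Group by V:
  weight(V=1) = 1/18
  weight(V=2) = 1/18
Total weight = 1/18 + 1/18 = 1/9
P(V=1 | obs) = 1/18 / 1/9 = 1/2
P(V=2 | obs) = 1/18 / 1/9 = 1/2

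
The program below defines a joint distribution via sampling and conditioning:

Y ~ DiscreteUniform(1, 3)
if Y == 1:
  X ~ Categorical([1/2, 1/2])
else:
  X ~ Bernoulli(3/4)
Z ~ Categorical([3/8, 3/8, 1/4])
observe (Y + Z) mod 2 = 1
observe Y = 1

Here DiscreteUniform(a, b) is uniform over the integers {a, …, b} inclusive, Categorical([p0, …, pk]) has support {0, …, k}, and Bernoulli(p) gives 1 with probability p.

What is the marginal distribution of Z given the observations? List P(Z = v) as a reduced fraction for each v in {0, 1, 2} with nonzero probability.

P(Z=0) = 3/5, P(Z=2) = 2/5

Enumerate traces; 4 have nonzero weight after conditioning:
  (Y=1, X=0, Z=0) weight 1/16
  (Y=1, X=0, Z=2) weight 1/24
  (Y=1, X=1, Z=0) weight 1/16
  (Y=1, X=1, Z=2) weight 1/24
Group by Z:
  weight(Z=0) = 1/8
  weight(Z=2) = 1/12
Total weight = 1/8 + 1/12 = 5/24
P(Z=0 | obs) = 1/8 / 5/24 = 3/5
P(Z=2 | obs) = 1/12 / 5/24 = 2/5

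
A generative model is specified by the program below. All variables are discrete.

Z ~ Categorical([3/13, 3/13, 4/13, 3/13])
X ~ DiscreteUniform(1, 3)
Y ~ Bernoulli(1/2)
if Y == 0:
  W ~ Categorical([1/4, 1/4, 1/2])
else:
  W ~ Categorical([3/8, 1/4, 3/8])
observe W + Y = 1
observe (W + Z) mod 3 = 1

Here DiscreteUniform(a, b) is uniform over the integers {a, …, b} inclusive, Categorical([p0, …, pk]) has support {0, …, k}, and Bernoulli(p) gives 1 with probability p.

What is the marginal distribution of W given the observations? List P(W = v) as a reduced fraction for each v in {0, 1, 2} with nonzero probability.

Enumerate traces; 9 have nonzero weight after conditioning:
  (Z=0, X=1, Y=0, W=1) weight 1/104
  (Z=0, X=2, Y=0, W=1) weight 1/104
  (Z=0, X=3, Y=0, W=1) weight 1/104
  (Z=1, X=1, Y=1, W=0) weight 3/208
  (Z=1, X=2, Y=1, W=0) weight 3/208
  (Z=1, X=3, Y=1, W=0) weight 3/208
  (Z=3, X=1, Y=0, W=1) weight 1/104
  (Z=3, X=2, Y=0, W=1) weight 1/104
  … 1 more
Group by W:
  weight(W=0) = 9/208
  weight(W=1) = 3/52
Total weight = 9/208 + 3/52 = 21/208
P(W=0 | obs) = 9/208 / 21/208 = 3/7
P(W=1 | obs) = 3/52 / 21/208 = 4/7

P(W=0) = 3/7, P(W=1) = 4/7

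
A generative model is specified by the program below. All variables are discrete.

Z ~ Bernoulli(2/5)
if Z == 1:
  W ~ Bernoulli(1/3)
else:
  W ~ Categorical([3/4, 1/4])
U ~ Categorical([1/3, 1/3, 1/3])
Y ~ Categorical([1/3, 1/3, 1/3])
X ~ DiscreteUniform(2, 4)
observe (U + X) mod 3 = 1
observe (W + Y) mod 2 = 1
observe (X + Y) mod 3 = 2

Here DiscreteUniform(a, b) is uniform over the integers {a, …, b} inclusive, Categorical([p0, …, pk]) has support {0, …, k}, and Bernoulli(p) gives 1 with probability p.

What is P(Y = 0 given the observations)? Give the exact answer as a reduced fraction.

Enumerate traces; 6 have nonzero weight after conditioning:
  (Z=0, W=0, U=0, Y=1, X=4) weight 1/60
  (Z=0, W=1, U=1, Y=2, X=3) weight 1/180
  (Z=0, W=1, U=2, Y=0, X=2) weight 1/180
  (Z=1, W=0, U=0, Y=1, X=4) weight 4/405
  (Z=1, W=1, U=1, Y=2, X=3) weight 2/405
  (Z=1, W=1, U=2, Y=0, X=2) weight 2/405
Group by Y:
  weight(Y=0) = 17/1620
  weight(Y=1) = 43/1620
  weight(Y=2) = 17/1620
Total weight = 17/1620 + 43/1620 + 17/1620 = 77/1620
P(Y=0 | obs) = 17/1620 / 77/1620 = 17/77
P(Y=1 | obs) = 43/1620 / 77/1620 = 43/77
P(Y=2 | obs) = 17/1620 / 77/1620 = 17/77

P(Y = 0 | obs) = 17/77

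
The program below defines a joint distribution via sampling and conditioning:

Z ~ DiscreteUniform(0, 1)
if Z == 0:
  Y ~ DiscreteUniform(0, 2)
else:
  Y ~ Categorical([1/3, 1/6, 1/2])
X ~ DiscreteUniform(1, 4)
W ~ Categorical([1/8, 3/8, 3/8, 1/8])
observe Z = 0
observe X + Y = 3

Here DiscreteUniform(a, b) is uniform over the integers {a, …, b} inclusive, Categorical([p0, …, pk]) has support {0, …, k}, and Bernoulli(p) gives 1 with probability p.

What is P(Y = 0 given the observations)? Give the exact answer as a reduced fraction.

P(Y = 0 | obs) = 1/3

Enumerate traces; 12 have nonzero weight after conditioning:
  (Z=0, Y=0, X=3, W=0) weight 1/192
  (Z=0, Y=0, X=3, W=1) weight 1/64
  (Z=0, Y=0, X=3, W=2) weight 1/64
  (Z=0, Y=0, X=3, W=3) weight 1/192
  (Z=0, Y=1, X=2, W=0) weight 1/192
  (Z=0, Y=1, X=2, W=1) weight 1/64
  (Z=0, Y=1, X=2, W=2) weight 1/64
  (Z=0, Y=1, X=2, W=3) weight 1/192
  (Z=0, Y=2, X=1, W=0) weight 1/192
  … 3 more
Group by Y:
  weight(Y=0) = 1/24
  weight(Y=1) = 1/24
  weight(Y=2) = 1/24
Total weight = 1/24 + 1/24 + 1/24 = 1/8
P(Y=0 | obs) = 1/24 / 1/8 = 1/3
P(Y=1 | obs) = 1/24 / 1/8 = 1/3
P(Y=2 | obs) = 1/24 / 1/8 = 1/3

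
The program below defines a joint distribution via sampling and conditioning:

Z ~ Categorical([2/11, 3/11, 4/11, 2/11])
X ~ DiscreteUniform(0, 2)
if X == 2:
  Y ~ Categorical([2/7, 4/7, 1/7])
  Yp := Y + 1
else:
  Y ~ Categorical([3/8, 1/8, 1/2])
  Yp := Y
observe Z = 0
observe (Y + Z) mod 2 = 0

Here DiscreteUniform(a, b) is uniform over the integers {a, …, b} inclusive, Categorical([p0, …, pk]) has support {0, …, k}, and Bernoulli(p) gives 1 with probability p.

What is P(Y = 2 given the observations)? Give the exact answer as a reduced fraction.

Enumerate traces; 6 have nonzero weight after conditioning:
  (Z=0, X=0, Y=0) weight 1/44
  (Z=0, X=0, Y=2) weight 1/33
  (Z=0, X=1, Y=0) weight 1/44
  (Z=0, X=1, Y=2) weight 1/33
  (Z=0, X=2, Y=0) weight 4/231
  (Z=0, X=2, Y=2) weight 2/231
Group by Y:
  weight(Y=0) = 29/462
  weight(Y=2) = 16/231
Total weight = 29/462 + 16/231 = 61/462
P(Y=0 | obs) = 29/462 / 61/462 = 29/61
P(Y=2 | obs) = 16/231 / 61/462 = 32/61

P(Y = 2 | obs) = 32/61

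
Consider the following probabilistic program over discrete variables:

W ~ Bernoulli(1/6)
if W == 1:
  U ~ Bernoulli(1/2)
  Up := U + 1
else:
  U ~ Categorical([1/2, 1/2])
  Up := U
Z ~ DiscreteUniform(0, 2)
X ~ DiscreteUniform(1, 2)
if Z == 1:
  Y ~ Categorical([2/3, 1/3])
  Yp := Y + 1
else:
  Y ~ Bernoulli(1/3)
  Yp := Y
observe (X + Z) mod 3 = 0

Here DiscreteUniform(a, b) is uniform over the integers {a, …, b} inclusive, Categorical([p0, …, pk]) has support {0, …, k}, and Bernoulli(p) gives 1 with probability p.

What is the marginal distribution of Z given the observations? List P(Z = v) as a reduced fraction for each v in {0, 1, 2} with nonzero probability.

P(Z=1) = 1/2, P(Z=2) = 1/2

Enumerate traces; 16 have nonzero weight after conditioning:
  (W=0, U=0, Z=1, X=2, Y=0) weight 5/108
  (W=0, U=0, Z=1, X=2, Y=1) weight 5/216
  (W=0, U=0, Z=2, X=1, Y=0) weight 5/108
  (W=0, U=0, Z=2, X=1, Y=1) weight 5/216
  (W=0, U=1, Z=1, X=2, Y=0) weight 5/108
  (W=0, U=1, Z=1, X=2, Y=1) weight 5/216
  (W=0, U=1, Z=2, X=1, Y=0) weight 5/108
  (W=0, U=1, Z=2, X=1, Y=1) weight 5/216
  … 8 more
Group by Z:
  weight(Z=1) = 1/6
  weight(Z=2) = 1/6
Total weight = 1/6 + 1/6 = 1/3
P(Z=1 | obs) = 1/6 / 1/3 = 1/2
P(Z=2 | obs) = 1/6 / 1/3 = 1/2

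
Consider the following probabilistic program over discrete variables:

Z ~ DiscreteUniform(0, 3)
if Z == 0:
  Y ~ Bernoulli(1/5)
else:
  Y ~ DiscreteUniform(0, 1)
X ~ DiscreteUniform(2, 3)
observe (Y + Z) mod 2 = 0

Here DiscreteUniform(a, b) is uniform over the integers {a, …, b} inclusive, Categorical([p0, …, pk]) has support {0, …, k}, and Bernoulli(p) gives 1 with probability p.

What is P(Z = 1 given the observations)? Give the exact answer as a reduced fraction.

Enumerate traces; 8 have nonzero weight after conditioning:
  (Z=0, Y=0, X=2) weight 1/10
  (Z=0, Y=0, X=3) weight 1/10
  (Z=1, Y=1, X=2) weight 1/16
  (Z=1, Y=1, X=3) weight 1/16
  (Z=2, Y=0, X=2) weight 1/16
  (Z=2, Y=0, X=3) weight 1/16
  (Z=3, Y=1, X=2) weight 1/16
  (Z=3, Y=1, X=3) weight 1/16
Group by Z:
  weight(Z=0) = 1/5
  weight(Z=1) = 1/8
  weight(Z=2) = 1/8
  weight(Z=3) = 1/8
Total weight = 1/5 + 1/8 + 1/8 + 1/8 = 23/40
P(Z=0 | obs) = 1/5 / 23/40 = 8/23
P(Z=1 | obs) = 1/8 / 23/40 = 5/23
P(Z=2 | obs) = 1/8 / 23/40 = 5/23
P(Z=3 | obs) = 1/8 / 23/40 = 5/23

P(Z = 1 | obs) = 5/23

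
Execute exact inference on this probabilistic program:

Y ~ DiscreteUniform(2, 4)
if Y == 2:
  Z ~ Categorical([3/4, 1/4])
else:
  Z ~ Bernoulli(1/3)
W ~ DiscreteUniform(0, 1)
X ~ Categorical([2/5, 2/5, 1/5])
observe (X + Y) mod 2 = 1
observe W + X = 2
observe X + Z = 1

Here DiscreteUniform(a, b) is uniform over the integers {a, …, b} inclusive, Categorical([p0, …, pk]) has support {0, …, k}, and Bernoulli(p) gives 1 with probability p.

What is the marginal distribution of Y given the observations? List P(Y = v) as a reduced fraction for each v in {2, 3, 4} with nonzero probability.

P(Y=2) = 9/17, P(Y=4) = 8/17

Enumerate traces; 2 have nonzero weight after conditioning:
  (Y=2, Z=0, W=1, X=1) weight 1/20
  (Y=4, Z=0, W=1, X=1) weight 2/45
Group by Y:
  weight(Y=2) = 1/20
  weight(Y=4) = 2/45
Total weight = 1/20 + 2/45 = 17/180
P(Y=2 | obs) = 1/20 / 17/180 = 9/17
P(Y=4 | obs) = 2/45 / 17/180 = 8/17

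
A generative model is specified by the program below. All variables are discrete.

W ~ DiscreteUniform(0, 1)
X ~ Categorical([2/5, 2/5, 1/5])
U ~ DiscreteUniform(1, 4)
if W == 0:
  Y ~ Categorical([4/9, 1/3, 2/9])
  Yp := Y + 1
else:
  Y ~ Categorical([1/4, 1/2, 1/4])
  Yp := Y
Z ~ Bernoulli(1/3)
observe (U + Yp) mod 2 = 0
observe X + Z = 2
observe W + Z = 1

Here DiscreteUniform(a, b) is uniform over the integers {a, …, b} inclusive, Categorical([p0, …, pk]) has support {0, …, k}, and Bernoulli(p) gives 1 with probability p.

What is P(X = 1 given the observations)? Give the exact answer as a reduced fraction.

Enumerate traces; 12 have nonzero weight after conditioning:
  (W=0, X=1, U=1, Y=0, Z=1) weight 1/135
  (W=0, X=1, U=1, Y=2, Z=1) weight 1/270
  (W=0, X=1, U=2, Y=1, Z=1) weight 1/180
  (W=0, X=1, U=3, Y=0, Z=1) weight 1/135
  (W=0, X=1, U=3, Y=2, Z=1) weight 1/270
  (W=0, X=1, U=4, Y=1, Z=1) weight 1/180
  (W=1, X=2, U=1, Y=1, Z=0) weight 1/120
  (W=1, X=2, U=2, Y=0, Z=0) weight 1/240
  … 4 more
Group by X:
  weight(X=1) = 1/30
  weight(X=2) = 1/30
Total weight = 1/30 + 1/30 = 1/15
P(X=1 | obs) = 1/30 / 1/15 = 1/2
P(X=2 | obs) = 1/30 / 1/15 = 1/2

P(X = 1 | obs) = 1/2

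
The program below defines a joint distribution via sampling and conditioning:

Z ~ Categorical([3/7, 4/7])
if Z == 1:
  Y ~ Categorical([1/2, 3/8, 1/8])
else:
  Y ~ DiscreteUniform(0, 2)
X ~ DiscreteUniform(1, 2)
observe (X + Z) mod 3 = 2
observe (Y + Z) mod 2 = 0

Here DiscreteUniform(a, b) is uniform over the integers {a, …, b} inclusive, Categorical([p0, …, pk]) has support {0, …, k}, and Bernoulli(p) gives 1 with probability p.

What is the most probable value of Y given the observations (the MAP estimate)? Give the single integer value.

argmax_v P(Y = v | obs) = 1

Enumerate traces; 3 have nonzero weight after conditioning:
  (Z=0, Y=0, X=2) weight 1/14
  (Z=0, Y=2, X=2) weight 1/14
  (Z=1, Y=1, X=1) weight 3/28
Group by Y:
  weight(Y=0) = 1/14
  weight(Y=1) = 3/28
  weight(Y=2) = 1/14
Total weight = 1/14 + 3/28 + 1/14 = 1/4
P(Y=0 | obs) = 1/14 / 1/4 = 2/7
P(Y=1 | obs) = 3/28 / 1/4 = 3/7
P(Y=2 | obs) = 1/14 / 1/4 = 2/7
argmax = 1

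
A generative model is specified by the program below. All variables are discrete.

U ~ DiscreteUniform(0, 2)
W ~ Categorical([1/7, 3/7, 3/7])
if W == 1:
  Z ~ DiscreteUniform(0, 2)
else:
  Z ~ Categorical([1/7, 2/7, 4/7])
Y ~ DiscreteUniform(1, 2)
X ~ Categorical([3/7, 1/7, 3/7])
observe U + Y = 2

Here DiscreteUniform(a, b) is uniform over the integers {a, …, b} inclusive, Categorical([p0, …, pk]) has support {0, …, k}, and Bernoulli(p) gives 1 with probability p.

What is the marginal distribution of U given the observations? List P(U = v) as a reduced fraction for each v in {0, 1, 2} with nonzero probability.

Enumerate traces; 54 have nonzero weight after conditioning:
  (U=0, W=0, Z=0, Y=2, X=0) weight 1/686
  (U=0, W=0, Z=0, Y=2, X=1) weight 1/2058
  (U=0, W=0, Z=0, Y=2, X=2) weight 1/686
  (U=0, W=0, Z=1, Y=2, X=0) weight 1/343
  (U=0, W=0, Z=1, Y=2, X=1) weight 1/1029
  (U=0, W=0, Z=1, Y=2, X=2) weight 1/343
  (U=0, W=0, Z=2, Y=2, X=0) weight 2/343
  (U=0, W=0, Z=2, Y=2, X=1) weight 2/1029
  (U=1, W=0, Z=0, Y=1, X=0) weight 1/686
  … 45 more
Group by U:
  weight(U=0) = 1/6
  weight(U=1) = 1/6
Total weight = 1/6 + 1/6 = 1/3
P(U=0 | obs) = 1/6 / 1/3 = 1/2
P(U=1 | obs) = 1/6 / 1/3 = 1/2

P(U=0) = 1/2, P(U=1) = 1/2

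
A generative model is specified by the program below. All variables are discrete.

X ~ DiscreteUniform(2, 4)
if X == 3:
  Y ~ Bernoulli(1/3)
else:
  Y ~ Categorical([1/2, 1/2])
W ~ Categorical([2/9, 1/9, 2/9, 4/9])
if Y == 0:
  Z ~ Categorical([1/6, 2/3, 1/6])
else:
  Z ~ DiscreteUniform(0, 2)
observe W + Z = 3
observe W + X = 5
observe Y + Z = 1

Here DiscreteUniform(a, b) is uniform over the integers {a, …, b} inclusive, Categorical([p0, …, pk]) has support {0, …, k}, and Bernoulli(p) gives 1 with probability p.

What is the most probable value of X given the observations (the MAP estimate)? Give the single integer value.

argmax_v P(X = v | obs) = 3

Enumerate traces; 2 have nonzero weight after conditioning:
  (X=2, Y=1, W=3, Z=0) weight 2/81
  (X=3, Y=0, W=2, Z=1) weight 8/243
Group by X:
  weight(X=2) = 2/81
  weight(X=3) = 8/243
Total weight = 2/81 + 8/243 = 14/243
P(X=2 | obs) = 2/81 / 14/243 = 3/7
P(X=3 | obs) = 8/243 / 14/243 = 4/7
argmax = 3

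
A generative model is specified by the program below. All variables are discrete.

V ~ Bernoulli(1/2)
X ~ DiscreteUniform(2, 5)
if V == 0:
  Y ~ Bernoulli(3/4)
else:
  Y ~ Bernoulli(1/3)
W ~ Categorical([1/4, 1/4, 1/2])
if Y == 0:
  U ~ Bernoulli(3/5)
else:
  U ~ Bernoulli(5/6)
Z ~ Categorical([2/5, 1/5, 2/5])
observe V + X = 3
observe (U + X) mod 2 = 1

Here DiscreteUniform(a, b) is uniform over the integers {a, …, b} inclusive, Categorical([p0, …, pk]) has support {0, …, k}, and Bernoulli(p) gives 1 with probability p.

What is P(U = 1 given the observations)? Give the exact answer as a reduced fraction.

P(U = 1 | obs) = 244/325

Enumerate traces; 36 have nonzero weight after conditioning:
  (V=0, X=3, Y=0, W=0, U=0, Z=0) weight 1/800
  (V=0, X=3, Y=0, W=0, U=0, Z=1) weight 1/1600
  (V=0, X=3, Y=0, W=0, U=0, Z=2) weight 1/800
  (V=0, X=3, Y=0, W=1, U=0, Z=0) weight 1/800
  (V=0, X=3, Y=0, W=1, U=0, Z=1) weight 1/1600
  (V=0, X=3, Y=0, W=1, U=0, Z=2) weight 1/800
  (V=0, X=3, Y=0, W=2, U=0, Z=0) weight 1/400
  (V=0, X=3, Y=0, W=2, U=0, Z=1) weight 1/800
  (V=1, X=2, Y=0, W=0, U=1, Z=0) weight 1/200
  … 27 more
Group by U:
  weight(U=0) = 9/320
  weight(U=1) = 61/720
Total weight = 9/320 + 61/720 = 65/576
P(U=0 | obs) = 9/320 / 65/576 = 81/325
P(U=1 | obs) = 61/720 / 65/576 = 244/325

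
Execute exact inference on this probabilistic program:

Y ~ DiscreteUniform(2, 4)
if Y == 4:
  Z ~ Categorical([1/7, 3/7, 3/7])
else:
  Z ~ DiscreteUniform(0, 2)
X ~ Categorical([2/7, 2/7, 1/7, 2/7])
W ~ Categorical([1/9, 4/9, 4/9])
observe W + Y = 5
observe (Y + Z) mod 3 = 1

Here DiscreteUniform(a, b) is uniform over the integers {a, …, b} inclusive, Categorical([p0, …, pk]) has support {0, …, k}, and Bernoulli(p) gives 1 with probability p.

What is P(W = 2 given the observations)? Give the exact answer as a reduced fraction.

P(W = 2 | obs) = 7/10

Enumerate traces; 8 have nonzero weight after conditioning:
  (Y=3, Z=1, X=0, W=2) weight 8/567
  (Y=3, Z=1, X=1, W=2) weight 8/567
  (Y=3, Z=1, X=2, W=2) weight 4/567
  (Y=3, Z=1, X=3, W=2) weight 8/567
  (Y=4, Z=0, X=0, W=1) weight 8/1323
  (Y=4, Z=0, X=1, W=1) weight 8/1323
  (Y=4, Z=0, X=2, W=1) weight 4/1323
  (Y=4, Z=0, X=3, W=1) weight 8/1323
Group by W:
  weight(W=1) = 4/189
  weight(W=2) = 4/81
Total weight = 4/189 + 4/81 = 40/567
P(W=1 | obs) = 4/189 / 40/567 = 3/10
P(W=2 | obs) = 4/81 / 40/567 = 7/10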